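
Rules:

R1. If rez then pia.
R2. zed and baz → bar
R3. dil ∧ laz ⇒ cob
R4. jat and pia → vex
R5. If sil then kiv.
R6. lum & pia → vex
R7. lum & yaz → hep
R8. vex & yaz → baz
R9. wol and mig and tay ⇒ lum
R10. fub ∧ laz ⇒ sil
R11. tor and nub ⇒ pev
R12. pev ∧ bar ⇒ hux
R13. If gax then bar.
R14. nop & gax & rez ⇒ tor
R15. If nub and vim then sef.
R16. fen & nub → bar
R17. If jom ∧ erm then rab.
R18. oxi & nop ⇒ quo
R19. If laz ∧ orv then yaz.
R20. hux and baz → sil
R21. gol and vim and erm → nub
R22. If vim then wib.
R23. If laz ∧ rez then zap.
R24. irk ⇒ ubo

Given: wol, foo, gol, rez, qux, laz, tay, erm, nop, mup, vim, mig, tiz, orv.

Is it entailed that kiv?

Forward chaining from the given facts derives: pia, lum, yaz, nub, wib, zap, vex, hep, baz, sef.
The only rule concluding kiv is R5, which needs sil; that is never established.

No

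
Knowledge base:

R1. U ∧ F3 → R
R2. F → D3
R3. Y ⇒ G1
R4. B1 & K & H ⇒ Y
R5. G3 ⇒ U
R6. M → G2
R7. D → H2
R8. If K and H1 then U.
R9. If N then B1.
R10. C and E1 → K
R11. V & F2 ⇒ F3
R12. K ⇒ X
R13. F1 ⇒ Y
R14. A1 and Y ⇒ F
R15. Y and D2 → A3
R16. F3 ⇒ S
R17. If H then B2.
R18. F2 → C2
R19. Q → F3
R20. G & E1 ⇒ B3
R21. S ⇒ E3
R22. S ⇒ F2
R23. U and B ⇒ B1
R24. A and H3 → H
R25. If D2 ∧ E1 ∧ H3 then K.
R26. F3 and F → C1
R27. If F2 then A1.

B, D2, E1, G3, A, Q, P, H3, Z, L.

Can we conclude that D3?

U  (by R5: G3)
F3  (by R19: Q)
B1  (by R23: U, B)
H  (by R24: A, H3)
K  (by R25: D2, E1, H3)
Y  (by R4: B1, K, H)
S  (by R16: F3)
F2  (by R22: S)
A1  (by R27: F2)
F  (by R14: A1, Y)
D3  (by R2: F)

Yes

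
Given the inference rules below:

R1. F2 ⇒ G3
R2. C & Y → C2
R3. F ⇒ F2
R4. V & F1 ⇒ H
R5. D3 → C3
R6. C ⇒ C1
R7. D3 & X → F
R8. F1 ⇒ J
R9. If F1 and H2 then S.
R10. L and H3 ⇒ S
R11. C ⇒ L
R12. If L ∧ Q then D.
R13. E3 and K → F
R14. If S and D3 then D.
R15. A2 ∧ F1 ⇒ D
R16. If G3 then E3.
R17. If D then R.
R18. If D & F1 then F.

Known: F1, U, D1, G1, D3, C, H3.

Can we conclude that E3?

Yes

L  (by R11: C)
S  (by R10: L, H3)
D  (by R14: S, D3)
F  (by R18: D, F1)
F2  (by R3: F)
G3  (by R1: F2)
E3  (by R16: G3)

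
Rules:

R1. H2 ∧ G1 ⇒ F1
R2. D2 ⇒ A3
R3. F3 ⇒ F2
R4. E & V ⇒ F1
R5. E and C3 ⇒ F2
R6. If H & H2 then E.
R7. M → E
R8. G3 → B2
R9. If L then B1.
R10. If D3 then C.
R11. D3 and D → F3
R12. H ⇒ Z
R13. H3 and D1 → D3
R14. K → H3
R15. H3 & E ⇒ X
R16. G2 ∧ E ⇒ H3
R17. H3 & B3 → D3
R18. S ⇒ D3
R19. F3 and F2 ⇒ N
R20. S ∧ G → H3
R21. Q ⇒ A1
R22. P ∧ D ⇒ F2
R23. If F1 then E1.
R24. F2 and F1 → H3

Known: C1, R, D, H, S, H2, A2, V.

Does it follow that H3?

E  (by R6: H, H2)
D3  (by R18: S)
F1  (by R4: E, V)
F3  (by R11: D3, D)
F2  (by R3: F3)
H3  (by R24: F2, F1)

Yes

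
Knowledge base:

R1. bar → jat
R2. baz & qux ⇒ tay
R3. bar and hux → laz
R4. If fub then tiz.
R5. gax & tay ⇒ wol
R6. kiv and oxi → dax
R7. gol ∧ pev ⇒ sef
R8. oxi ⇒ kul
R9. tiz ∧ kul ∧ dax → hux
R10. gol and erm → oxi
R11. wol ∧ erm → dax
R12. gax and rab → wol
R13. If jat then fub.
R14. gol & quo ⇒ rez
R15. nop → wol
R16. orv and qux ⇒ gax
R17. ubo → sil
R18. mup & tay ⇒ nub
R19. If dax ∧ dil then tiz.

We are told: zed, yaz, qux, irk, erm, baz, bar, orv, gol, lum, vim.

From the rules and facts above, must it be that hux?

jat  (by R1: bar)
tay  (by R2: baz, qux)
oxi  (by R10: gol, erm)
fub  (by R13: jat)
gax  (by R16: orv, qux)
tiz  (by R4: fub)
wol  (by R5: gax, tay)
kul  (by R8: oxi)
dax  (by R11: wol, erm)
hux  (by R9: tiz, kul, dax)

Yes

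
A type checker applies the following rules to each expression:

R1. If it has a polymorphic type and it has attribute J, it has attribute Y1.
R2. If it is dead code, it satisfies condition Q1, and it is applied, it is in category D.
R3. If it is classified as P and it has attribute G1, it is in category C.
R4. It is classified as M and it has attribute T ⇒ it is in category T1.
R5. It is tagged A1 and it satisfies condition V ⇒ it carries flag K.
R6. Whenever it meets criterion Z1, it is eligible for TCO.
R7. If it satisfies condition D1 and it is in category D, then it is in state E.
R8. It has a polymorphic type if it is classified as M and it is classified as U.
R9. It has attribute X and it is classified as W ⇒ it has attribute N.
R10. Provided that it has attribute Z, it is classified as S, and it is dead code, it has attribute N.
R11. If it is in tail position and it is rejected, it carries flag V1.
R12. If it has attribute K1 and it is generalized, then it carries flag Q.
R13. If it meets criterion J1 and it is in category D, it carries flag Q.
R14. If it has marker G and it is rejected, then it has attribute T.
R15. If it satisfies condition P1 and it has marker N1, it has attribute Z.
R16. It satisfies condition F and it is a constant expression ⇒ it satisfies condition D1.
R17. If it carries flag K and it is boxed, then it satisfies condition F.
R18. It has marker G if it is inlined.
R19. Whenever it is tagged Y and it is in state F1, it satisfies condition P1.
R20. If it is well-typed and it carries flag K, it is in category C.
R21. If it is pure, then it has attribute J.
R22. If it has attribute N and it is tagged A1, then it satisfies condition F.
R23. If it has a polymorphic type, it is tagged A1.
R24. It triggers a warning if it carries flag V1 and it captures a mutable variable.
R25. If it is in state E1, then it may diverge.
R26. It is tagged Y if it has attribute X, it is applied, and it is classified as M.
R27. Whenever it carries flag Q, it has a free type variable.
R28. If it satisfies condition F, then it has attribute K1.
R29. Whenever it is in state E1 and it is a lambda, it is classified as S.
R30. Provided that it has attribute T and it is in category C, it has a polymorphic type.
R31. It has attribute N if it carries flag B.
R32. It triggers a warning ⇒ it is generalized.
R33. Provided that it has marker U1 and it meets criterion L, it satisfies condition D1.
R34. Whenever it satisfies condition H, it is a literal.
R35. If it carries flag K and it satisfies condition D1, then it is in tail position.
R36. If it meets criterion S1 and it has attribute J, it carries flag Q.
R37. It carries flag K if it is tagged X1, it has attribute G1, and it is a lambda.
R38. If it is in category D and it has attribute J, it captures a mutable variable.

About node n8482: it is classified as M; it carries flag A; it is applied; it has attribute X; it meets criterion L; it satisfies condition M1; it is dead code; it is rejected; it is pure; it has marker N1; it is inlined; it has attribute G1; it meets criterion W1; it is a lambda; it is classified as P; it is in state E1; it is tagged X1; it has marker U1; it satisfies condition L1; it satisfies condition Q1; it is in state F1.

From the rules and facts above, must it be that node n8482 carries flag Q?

By R2 (it is dead code, it satisfies condition Q1, it is applied): it is in category D.
By R3 (it is classified as P, it has attribute G1): it is in category C.
By R18 (it is inlined): it has marker G.
By R21 (it is pure): it has attribute J.
By R26 (it has attribute X, it is applied, it is classified as M): it is tagged Y.
By R29 (it is in state E1, it is a lambda): it is classified as S.
By R33 (it has marker U1, it meets criterion L): it satisfies condition D1.
By R37 (it is tagged X1, it has attribute G1, it is a lambda): it carries flag K.
By R38 (it is in category D, it has attribute J): it captures a mutable variable.
By R14 (it has marker G, it is rejected): it has attribute T.
By R19 (it is tagged Y, it is in state F1): it satisfies condition P1.
By R30 (it has attribute T, it is in category C): it has a polymorphic type.
By R35 (it carries flag K, it satisfies condition D1): it is in tail position.
By R11 (it is in tail position, it is rejected): it carries flag V1.
By R15 (it satisfies condition P1, it has marker N1): it has attribute Z.
By R23 (it has a polymorphic type): it is tagged A1.
By R24 (it carries flag V1, it captures a mutable variable): it triggers a warning.
By R32 (it triggers a warning): it is generalized.
By R10 (it has attribute Z, it is classified as S, it is dead code): it has attribute N.
By R22 (it has attribute N, it is tagged A1): it satisfies condition F.
By R28 (it satisfies condition F): it has attribute K1.
By R12 (it has attribute K1, it is generalized): it carries flag Q.

Yes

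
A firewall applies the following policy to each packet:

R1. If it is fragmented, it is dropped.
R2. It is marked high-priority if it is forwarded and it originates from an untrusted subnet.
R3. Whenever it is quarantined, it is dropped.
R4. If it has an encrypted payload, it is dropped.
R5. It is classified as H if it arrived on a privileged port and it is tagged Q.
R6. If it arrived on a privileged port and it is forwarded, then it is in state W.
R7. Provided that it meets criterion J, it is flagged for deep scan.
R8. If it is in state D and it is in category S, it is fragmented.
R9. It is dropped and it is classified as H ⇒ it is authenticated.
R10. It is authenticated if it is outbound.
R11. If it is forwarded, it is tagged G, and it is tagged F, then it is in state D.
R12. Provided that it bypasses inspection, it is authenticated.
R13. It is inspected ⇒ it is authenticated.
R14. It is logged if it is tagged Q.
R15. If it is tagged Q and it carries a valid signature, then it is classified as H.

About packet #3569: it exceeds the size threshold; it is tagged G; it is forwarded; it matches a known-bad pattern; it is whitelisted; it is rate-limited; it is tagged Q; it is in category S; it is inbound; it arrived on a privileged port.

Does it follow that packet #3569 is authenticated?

Forward chaining from the given facts derives: is classified as H, is in state W, is logged.
Rules concluding "it is authenticated": R9 needs "it is dropped"; R10 needs "it is outbound"; R12 needs "it bypasses inspection"; R13 needs "it is inspected" — none of these are established.

No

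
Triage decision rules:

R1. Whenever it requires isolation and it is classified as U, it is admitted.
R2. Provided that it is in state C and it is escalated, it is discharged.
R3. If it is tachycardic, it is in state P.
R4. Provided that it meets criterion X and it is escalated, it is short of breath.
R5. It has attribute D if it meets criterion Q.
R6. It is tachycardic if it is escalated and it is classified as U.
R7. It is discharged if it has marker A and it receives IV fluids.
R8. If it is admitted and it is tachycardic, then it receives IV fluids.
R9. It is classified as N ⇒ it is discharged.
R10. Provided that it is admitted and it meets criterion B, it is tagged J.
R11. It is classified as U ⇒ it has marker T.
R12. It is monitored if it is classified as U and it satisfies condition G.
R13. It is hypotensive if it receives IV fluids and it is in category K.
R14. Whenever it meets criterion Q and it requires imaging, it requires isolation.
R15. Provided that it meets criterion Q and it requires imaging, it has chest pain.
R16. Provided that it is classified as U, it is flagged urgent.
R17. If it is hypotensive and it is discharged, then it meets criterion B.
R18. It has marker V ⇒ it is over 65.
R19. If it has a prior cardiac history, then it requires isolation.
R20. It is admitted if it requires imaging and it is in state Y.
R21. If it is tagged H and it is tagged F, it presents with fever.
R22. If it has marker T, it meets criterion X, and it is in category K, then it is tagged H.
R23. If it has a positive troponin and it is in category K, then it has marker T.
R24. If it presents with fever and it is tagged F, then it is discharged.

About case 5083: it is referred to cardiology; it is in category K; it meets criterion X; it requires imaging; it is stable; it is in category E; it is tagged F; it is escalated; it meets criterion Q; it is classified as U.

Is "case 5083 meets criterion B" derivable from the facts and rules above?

Yes

By R6 (it is escalated, it is classified as U): it is tachycardic.
By R11 (it is classified as U): it has marker T.
By R14 (it meets criterion Q, it requires imaging): it requires isolation.
By R22 (it has marker T, it meets criterion X, it is in category K): it is tagged H.
By R1 (it requires isolation, it is classified as U): it is admitted.
By R8 (it is admitted, it is tachycardic): it receives IV fluids.
By R13 (it receives IV fluids, it is in category K): it is hypotensive.
By R21 (it is tagged H, it is tagged F): it presents with fever.
By R24 (it presents with fever, it is tagged F): it is discharged.
By R17 (it is hypotensive, it is discharged): it meets criterion B.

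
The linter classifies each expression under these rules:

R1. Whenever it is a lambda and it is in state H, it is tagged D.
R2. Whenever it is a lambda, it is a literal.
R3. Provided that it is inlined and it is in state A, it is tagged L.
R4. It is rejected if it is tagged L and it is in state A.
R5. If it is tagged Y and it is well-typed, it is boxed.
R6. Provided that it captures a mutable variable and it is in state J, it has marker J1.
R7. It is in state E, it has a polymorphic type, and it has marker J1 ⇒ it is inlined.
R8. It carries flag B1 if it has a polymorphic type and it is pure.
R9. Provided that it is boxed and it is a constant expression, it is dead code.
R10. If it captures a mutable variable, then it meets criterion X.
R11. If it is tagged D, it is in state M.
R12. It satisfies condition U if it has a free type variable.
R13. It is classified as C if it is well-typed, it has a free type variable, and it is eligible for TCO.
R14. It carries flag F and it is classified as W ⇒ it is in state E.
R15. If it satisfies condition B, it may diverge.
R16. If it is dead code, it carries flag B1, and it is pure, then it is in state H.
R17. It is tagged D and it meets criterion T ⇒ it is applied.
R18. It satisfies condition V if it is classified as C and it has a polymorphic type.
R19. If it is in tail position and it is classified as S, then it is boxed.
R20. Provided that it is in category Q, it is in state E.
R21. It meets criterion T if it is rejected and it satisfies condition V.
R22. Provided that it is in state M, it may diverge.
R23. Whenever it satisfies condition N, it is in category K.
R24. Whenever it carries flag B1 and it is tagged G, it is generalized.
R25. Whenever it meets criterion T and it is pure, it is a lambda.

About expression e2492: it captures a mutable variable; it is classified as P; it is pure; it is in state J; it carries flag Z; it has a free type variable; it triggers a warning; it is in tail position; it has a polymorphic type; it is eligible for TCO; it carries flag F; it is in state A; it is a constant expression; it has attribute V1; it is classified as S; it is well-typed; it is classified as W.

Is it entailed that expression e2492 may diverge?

Yes

By R6 (it captures a mutable variable, it is in state J): it has marker J1.
By R8 (it has a polymorphic type, it is pure): it carries flag B1.
By R13 (it is well-typed, it has a free type variable, it is eligible for TCO): it is classified as C.
By R14 (it carries flag F, it is classified as W): it is in state E.
By R18 (it is classified as C, it has a polymorphic type): it satisfies condition V.
By R19 (it is in tail position, it is classified as S): it is boxed.
By R7 (it is in state E, it has a polymorphic type, it has marker J1): it is inlined.
By R9 (it is boxed, it is a constant expression): it is dead code.
By R16 (it is dead code, it carries flag B1, it is pure): it is in state H.
By R3 (it is inlined, it is in state A): it is tagged L.
By R4 (it is tagged L, it is in state A): it is rejected.
By R21 (it is rejected, it satisfies condition V): it meets criterion T.
By R25 (it meets criterion T, it is pure): it is a lambda.
By R1 (it is a lambda, it is in state H): it is tagged D.
By R11 (it is tagged D): it is in state M.
By R22 (it is in state M): it may diverge.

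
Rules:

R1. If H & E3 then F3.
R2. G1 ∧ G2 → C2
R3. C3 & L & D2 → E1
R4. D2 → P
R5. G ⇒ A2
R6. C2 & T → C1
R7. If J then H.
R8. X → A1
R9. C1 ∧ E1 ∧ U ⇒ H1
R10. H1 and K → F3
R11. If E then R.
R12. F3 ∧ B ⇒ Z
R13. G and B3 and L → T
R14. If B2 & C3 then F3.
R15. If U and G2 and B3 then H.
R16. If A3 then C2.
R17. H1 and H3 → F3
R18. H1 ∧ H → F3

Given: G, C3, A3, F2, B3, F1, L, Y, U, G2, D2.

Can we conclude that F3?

E1  (by R3: C3, L, D2)
T  (by R13: G, B3, L)
H  (by R15: U, G2, B3)
C2  (by R16: A3)
C1  (by R6: C2, T)
H1  (by R9: C1, E1, U)
F3  (by R18: H1, H)

Yes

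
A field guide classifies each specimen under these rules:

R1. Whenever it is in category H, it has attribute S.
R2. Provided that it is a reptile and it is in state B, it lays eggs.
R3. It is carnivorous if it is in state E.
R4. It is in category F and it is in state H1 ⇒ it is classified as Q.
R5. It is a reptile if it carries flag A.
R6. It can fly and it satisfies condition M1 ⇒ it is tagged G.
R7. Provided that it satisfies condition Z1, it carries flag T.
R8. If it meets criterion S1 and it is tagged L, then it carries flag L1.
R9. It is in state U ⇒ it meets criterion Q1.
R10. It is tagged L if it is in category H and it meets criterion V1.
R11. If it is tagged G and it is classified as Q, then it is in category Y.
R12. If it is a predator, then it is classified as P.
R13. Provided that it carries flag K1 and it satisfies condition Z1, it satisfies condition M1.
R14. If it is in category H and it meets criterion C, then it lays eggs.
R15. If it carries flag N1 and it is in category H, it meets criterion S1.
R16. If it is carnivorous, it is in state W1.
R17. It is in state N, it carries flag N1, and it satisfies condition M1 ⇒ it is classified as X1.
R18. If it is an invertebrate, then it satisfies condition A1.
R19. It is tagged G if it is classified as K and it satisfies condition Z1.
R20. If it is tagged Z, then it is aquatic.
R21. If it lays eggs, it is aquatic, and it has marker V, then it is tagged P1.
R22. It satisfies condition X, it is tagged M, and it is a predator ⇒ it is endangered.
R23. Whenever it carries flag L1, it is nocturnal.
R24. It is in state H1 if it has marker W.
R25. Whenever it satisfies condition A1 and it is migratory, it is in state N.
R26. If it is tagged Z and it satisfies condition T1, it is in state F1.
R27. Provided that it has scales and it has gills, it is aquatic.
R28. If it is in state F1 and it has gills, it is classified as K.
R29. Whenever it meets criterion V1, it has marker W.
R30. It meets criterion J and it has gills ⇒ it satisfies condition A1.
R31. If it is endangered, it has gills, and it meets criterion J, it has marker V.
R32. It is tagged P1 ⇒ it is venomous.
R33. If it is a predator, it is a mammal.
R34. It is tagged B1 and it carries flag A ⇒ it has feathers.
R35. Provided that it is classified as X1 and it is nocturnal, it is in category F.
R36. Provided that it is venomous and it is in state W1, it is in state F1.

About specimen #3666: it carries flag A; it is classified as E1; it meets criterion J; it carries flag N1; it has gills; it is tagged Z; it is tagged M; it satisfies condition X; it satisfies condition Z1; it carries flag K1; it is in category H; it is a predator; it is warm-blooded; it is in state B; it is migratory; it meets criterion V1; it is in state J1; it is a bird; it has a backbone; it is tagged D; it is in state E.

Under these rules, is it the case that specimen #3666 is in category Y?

Yes

By R3 (it is in state E): it is carnivorous.
By R5 (it carries flag A): it is a reptile.
By R10 (it is in category H, it meets criterion V1): it is tagged L.
By R13 (it carries flag K1, it satisfies condition Z1): it satisfies condition M1.
By R15 (it carries flag N1, it is in category H): it meets criterion S1.
By R16 (it is carnivorous): it is in state W1.
By R20 (it is tagged Z): it is aquatic.
By R22 (it satisfies condition X, it is tagged M, it is a predator): it is endangered.
By R29 (it meets criterion V1): it has marker W.
By R30 (it meets criterion J, it has gills): it satisfies condition A1.
By R31 (it is endangered, it has gills, it meets criterion J): it has marker V.
By R2 (it is a reptile, it is in state B): it lays eggs.
By R8 (it meets criterion S1, it is tagged L): it carries flag L1.
By R21 (it lays eggs, it is aquatic, it has marker V): it is tagged P1.
By R23 (it carries flag L1): it is nocturnal.
By R24 (it has marker W): it is in state H1.
By R25 (it satisfies condition A1, it is migratory): it is in state N.
By R32 (it is tagged P1): it is venomous.
By R36 (it is venomous, it is in state W1): it is in state F1.
By R17 (it is in state N, it carries flag N1, it satisfies condition M1): it is classified as X1.
By R28 (it is in state F1, it has gills): it is classified as K.
By R35 (it is classified as X1, it is nocturnal): it is in category F.
By R4 (it is in category F, it is in state H1): it is classified as Q.
By R19 (it is classified as K, it satisfies condition Z1): it is tagged G.
By R11 (it is tagged G, it is classified as Q): it is in category Y.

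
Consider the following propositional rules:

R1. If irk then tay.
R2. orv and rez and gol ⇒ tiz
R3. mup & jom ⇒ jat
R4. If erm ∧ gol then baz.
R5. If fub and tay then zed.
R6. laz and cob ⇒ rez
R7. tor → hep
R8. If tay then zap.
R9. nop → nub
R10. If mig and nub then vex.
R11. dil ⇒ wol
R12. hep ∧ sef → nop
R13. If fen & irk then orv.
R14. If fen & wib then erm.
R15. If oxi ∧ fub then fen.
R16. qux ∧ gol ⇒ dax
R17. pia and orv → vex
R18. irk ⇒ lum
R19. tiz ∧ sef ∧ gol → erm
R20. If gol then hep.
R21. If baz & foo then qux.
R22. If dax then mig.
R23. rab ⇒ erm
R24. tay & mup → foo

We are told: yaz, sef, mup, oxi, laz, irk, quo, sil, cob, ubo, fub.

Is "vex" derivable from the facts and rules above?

No

Forward chaining from the given facts derives: tay, zed, rez, zap, fen, lum, foo, orv.
Rules concluding vex: R10 needs mig; R17 needs pia — none of these are established.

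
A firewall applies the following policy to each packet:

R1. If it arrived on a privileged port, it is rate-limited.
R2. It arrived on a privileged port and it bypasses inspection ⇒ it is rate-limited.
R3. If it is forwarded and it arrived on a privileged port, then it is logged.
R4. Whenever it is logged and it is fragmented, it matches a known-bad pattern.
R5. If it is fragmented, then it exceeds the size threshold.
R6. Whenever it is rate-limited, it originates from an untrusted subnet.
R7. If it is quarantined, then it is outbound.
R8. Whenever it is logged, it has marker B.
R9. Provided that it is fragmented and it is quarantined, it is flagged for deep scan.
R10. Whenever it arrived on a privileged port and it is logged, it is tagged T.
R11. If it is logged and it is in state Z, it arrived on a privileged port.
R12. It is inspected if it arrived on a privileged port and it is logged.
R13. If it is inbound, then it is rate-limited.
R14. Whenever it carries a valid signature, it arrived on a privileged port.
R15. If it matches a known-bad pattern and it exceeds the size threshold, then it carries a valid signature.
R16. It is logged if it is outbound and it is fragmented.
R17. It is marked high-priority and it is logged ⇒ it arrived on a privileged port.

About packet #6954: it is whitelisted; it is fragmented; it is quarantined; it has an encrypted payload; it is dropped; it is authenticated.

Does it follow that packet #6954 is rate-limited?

Yes

By R5 (it is fragmented): it exceeds the size threshold.
By R7 (it is quarantined): it is outbound.
By R16 (it is outbound, it is fragmented): it is logged.
By R4 (it is logged, it is fragmented): it matches a known-bad pattern.
By R15 (it matches a known-bad pattern, it exceeds the size threshold): it carries a valid signature.
By R14 (it carries a valid signature): it arrived on a privileged port.
By R1 (it arrived on a privileged port): it is rate-limited.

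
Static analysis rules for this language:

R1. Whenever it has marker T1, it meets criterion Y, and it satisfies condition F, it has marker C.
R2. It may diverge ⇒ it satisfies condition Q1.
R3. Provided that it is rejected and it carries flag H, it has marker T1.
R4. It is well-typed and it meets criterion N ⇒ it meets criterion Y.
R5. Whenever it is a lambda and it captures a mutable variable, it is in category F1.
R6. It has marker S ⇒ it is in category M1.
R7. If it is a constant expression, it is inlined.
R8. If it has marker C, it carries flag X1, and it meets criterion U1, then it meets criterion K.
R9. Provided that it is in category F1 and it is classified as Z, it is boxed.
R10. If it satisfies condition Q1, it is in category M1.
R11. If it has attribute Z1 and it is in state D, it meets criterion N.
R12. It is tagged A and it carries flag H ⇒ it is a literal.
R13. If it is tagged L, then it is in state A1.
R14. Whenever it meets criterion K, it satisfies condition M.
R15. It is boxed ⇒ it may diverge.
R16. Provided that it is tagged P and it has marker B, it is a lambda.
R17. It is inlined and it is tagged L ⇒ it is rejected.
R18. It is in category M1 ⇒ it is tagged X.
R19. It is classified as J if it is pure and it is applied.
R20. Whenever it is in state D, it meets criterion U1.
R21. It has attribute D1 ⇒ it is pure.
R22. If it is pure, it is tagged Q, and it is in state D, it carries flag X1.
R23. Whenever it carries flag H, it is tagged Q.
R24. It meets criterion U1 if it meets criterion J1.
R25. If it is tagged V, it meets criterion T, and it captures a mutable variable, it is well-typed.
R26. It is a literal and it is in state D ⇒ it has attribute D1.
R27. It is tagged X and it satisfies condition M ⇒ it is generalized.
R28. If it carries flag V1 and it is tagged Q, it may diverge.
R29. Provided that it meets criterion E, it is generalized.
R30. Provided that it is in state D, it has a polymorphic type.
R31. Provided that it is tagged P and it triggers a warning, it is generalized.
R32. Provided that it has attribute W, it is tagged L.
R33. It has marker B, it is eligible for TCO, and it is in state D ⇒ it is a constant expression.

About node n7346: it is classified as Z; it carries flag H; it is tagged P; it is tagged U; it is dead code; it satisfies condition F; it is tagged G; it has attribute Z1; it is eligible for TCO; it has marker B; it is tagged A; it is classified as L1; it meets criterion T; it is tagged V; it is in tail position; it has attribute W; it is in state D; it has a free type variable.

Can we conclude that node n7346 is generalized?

Forward chaining from the given facts derives: meets criterion N, is a literal, is a lambda, meets criterion U1, is tagged Q, has attribute D1, has a polymorphic type, is tagged L, is a constant expression, is inlined, is in state A1, is rejected, is pure, carries flag X1, has marker T1.
Rules concluding "it is generalized": R27 needs "it is tagged X"; R29 needs "it meets criterion E"; R31 needs "it triggers a warning" — none of these are established.

No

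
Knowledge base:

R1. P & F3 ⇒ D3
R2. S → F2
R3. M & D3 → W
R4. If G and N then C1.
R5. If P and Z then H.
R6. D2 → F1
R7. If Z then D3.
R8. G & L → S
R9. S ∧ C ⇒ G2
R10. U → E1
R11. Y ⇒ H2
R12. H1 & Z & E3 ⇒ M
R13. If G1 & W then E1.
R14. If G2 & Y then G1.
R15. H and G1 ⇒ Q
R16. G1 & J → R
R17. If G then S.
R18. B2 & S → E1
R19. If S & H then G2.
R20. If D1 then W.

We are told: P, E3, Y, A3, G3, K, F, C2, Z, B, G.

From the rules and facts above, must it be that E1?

Forward chaining from the given facts derives: H, D3, H2, S, G2, F2, G1, Q.
Rules concluding E1: R10 needs U; R13 needs W; R18 needs B2 — none of these are established.

No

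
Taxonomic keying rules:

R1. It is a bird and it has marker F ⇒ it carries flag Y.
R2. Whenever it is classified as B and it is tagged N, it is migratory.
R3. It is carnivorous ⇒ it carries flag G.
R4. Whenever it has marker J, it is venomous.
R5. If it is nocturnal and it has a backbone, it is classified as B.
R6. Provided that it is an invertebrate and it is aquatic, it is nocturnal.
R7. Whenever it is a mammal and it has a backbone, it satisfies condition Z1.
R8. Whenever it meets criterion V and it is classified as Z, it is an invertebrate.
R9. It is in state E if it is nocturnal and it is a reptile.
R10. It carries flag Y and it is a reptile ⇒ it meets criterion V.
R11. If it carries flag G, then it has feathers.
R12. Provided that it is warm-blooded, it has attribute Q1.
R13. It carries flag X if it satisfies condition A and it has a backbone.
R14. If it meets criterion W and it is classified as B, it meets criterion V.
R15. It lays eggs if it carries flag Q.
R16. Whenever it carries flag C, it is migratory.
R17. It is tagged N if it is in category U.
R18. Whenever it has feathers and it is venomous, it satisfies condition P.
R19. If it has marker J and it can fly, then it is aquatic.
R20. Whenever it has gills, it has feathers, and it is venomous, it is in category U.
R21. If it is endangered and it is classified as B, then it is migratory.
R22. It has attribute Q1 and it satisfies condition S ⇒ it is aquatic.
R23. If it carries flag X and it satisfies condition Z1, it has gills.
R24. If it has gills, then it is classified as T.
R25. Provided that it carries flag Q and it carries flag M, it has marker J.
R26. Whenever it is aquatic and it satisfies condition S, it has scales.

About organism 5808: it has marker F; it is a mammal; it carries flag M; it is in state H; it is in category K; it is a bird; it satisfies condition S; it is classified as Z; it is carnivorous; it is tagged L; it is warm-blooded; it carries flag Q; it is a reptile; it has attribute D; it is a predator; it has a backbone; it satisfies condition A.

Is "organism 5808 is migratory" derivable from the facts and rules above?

By R1 (it is a bird, it has marker F): it carries flag Y.
By R3 (it is carnivorous): it carries flag G.
By R7 (it is a mammal, it has a backbone): it satisfies condition Z1.
By R10 (it carries flag Y, it is a reptile): it meets criterion V.
By R11 (it carries flag G): it has feathers.
By R12 (it is warm-blooded): it has attribute Q1.
By R13 (it satisfies condition A, it has a backbone): it carries flag X.
By R22 (it has attribute Q1, it satisfies condition S): it is aquatic.
By R23 (it carries flag X, it satisfies condition Z1): it has gills.
By R25 (it carries flag Q, it carries flag M): it has marker J.
By R4 (it has marker J): it is venomous.
By R8 (it meets criterion V, it is classified as Z): it is an invertebrate.
By R20 (it has gills, it has feathers, it is venomous): it is in category U.
By R6 (it is an invertebrate, it is aquatic): it is nocturnal.
By R17 (it is in category U): it is tagged N.
By R5 (it is nocturnal, it has a backbone): it is classified as B.
By R2 (it is classified as B, it is tagged N): it is migratory.

Yes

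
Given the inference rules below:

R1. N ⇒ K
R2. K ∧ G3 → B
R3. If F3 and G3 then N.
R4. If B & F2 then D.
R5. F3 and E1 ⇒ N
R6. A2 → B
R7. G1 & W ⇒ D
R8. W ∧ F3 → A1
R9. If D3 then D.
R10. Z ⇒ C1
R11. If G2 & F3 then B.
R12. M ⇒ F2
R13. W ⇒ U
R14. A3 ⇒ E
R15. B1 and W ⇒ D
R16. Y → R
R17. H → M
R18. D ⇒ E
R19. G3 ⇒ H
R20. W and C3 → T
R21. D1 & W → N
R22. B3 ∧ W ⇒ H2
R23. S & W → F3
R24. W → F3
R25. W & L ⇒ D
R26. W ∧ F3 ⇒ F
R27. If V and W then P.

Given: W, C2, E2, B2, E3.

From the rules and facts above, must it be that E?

No

Forward chaining from the given facts derives: U, F3, F, A1.
Rules concluding E: R14 needs A3; R18 needs D — none of these are established.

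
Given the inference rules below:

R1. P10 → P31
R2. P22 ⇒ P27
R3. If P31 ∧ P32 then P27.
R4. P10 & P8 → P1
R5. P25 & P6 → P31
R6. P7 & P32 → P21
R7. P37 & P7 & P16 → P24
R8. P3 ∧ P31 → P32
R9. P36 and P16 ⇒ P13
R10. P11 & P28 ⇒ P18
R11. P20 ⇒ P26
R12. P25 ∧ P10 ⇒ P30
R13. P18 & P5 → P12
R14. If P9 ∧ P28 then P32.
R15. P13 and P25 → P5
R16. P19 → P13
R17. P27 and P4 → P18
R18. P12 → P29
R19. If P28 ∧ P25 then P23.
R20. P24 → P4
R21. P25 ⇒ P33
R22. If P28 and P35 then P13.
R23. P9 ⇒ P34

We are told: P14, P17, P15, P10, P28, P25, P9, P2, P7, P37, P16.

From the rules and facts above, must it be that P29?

Forward chaining from the given facts derives: P31, P24, P30, P32, P23, P4, P33, P34, P27, P21, P18.
The only rule concluding P29 is R18, which needs P12; that is never established.

No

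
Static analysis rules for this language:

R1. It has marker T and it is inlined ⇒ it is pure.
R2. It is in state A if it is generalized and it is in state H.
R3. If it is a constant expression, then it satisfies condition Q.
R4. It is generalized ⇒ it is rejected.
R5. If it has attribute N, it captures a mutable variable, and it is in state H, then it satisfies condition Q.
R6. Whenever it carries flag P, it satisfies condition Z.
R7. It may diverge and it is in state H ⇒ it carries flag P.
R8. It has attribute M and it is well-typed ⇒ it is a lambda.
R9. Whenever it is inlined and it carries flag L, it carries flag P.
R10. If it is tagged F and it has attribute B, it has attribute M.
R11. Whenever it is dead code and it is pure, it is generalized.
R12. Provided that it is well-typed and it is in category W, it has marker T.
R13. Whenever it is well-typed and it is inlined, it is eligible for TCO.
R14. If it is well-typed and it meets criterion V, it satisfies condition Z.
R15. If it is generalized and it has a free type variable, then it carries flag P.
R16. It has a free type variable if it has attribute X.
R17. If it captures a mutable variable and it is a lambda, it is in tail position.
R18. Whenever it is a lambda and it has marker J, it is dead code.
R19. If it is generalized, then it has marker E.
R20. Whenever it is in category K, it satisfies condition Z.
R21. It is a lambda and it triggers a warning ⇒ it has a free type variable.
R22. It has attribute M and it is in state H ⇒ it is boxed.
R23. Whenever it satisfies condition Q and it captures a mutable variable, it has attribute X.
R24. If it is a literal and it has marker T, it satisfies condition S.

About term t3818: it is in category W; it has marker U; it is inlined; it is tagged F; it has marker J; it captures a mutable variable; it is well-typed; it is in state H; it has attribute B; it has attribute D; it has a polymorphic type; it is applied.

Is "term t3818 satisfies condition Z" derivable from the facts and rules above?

Forward chaining from the given facts derives: has attribute M, has marker T, is eligible for TCO, is boxed, is pure, is a lambda, is in tail position, is dead code, is generalized, has marker E, is in state A, is rejected.
Rules concluding "it satisfies condition Z": R6 needs "it carries flag P"; R14 needs "it meets criterion V"; R20 needs "it is in category K" — none of these are established.

No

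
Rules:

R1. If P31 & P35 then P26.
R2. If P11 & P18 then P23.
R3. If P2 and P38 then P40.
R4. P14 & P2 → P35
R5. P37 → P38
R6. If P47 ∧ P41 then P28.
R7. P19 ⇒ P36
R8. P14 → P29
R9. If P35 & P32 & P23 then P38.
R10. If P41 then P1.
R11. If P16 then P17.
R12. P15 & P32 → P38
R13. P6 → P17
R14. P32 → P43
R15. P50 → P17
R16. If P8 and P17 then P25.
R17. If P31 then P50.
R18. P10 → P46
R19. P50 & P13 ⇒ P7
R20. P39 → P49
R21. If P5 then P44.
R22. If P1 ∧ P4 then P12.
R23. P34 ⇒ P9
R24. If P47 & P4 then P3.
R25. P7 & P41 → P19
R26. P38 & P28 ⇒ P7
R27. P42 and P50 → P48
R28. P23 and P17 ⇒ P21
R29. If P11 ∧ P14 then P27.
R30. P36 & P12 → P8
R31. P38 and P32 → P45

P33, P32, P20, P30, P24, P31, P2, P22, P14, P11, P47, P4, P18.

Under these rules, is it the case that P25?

Forward chaining from the given facts derives: P23, P35, P29, P38, P43, P50, P3, P27, P45, P26, P40, P17, P21.
The only rule concluding P25 is R16, which needs P8; that is never established.

No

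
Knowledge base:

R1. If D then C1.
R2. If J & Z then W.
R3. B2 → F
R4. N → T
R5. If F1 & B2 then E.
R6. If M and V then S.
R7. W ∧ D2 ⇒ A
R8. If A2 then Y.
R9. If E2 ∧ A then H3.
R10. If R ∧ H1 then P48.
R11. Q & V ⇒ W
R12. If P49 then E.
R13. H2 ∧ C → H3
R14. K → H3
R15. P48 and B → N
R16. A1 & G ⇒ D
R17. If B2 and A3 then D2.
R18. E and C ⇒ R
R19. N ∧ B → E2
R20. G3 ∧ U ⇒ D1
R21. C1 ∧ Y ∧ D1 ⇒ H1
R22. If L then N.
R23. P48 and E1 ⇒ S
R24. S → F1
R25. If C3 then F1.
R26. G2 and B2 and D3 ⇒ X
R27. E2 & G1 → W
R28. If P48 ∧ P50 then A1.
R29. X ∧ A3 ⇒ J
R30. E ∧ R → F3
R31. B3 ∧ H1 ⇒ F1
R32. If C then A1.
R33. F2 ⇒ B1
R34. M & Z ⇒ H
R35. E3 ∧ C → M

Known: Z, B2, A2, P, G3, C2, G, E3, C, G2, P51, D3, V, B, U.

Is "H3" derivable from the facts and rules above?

Forward chaining from the given facts derives: F, Y, D1, X, A1, M, S, D, F1, H, C1, E, R, H1, F3, P48, N, E2, T.
Rules concluding H3: R9 needs A; R13 needs H2; R14 needs K — none of these are established.

No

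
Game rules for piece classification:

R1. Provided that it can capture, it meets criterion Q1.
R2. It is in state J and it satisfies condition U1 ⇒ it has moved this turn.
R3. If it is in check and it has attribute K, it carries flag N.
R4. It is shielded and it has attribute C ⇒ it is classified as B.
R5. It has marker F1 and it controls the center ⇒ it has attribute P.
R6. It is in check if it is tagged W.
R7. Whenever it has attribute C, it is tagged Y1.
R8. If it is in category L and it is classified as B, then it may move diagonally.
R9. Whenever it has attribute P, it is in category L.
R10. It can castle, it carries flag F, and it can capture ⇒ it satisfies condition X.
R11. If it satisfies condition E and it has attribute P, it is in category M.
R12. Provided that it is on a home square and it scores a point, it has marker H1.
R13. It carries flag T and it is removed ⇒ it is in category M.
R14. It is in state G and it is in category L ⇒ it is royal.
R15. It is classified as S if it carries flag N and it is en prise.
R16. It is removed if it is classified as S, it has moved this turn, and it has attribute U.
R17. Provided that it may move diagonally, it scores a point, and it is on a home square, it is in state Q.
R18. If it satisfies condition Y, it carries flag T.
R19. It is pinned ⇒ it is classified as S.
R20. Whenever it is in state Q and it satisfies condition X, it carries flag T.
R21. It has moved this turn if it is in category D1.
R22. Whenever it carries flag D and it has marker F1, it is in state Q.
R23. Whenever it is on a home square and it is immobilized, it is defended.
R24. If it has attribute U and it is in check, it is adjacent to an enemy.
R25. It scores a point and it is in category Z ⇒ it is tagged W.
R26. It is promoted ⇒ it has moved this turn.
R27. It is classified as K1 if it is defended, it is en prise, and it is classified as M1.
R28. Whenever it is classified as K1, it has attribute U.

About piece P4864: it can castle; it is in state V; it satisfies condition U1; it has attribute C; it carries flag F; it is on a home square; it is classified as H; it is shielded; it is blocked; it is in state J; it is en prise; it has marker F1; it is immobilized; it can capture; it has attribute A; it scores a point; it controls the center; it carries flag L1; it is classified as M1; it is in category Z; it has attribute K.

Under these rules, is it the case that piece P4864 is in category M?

Yes

By R2 (it is in state J, it satisfies condition U1): it has moved this turn.
By R4 (it is shielded, it has attribute C): it is classified as B.
By R5 (it has marker F1, it controls the center): it has attribute P.
By R9 (it has attribute P): it is in category L.
By R10 (it can castle, it carries flag F, it can capture): it satisfies condition X.
By R23 (it is on a home square, it is immobilized): it is defended.
By R25 (it scores a point, it is in category Z): it is tagged W.
By R27 (it is defended, it is en prise, it is classified as M1): it is classified as K1.
By R28 (it is classified as K1): it has attribute U.
By R6 (it is tagged W): it is in check.
By R8 (it is in category L, it is classified as B): it may move diagonally.
By R17 (it may move diagonally, it scores a point, it is on a home square): it is in state Q.
By R20 (it is in state Q, it satisfies condition X): it carries flag T.
By R3 (it is in check, it has attribute K): it carries flag N.
By R15 (it carries flag N, it is en prise): it is classified as S.
By R16 (it is classified as S, it has moved this turn, it has attribute U): it is removed.
By R13 (it carries flag T, it is removed): it is in category M.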